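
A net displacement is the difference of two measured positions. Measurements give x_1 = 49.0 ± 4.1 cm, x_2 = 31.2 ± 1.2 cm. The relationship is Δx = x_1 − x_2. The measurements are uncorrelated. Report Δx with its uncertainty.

Δx is a linear combination, so absolute uncertainties add in quadrature:
  (δx_1)² = 16.8;  (δx_2)² = 1.44
δΔx = √(18.2) = 4.27 cm
Δx = 17.8 cm.

17.8 ± 4.27 cm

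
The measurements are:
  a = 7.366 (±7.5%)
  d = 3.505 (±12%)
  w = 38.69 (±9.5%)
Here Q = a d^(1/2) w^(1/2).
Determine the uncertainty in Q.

Relative error in a monomial: (δQ/Q)² = Σ (nᵢ · δxᵢ/xᵢ)².
  (1·δa/a)² = (1×0.0750)² = 0.00562;  (½·δd/d)² = (0.5×0.120)² = 0.00360;  (½·δw/w)² = (0.5×0.0950)² = 0.00226
δQ/Q = √(0.0115) = 0.107
Q = 85.78, so δQ = 0.107 × 85.78 = 9.19.

9.19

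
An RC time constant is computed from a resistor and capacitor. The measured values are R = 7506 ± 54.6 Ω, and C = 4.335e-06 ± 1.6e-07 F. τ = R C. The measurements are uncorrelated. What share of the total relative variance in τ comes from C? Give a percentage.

96.3%

(δτ/τ)² = (1·δR/R)² + (1·δC/C)²
  R term: (1×0.00727)² = 5.29e-05
  C term: (1×0.0369)² = 0.00136
Total = 0.00142. Share from C = 0.00136/0.00142 = 0.963.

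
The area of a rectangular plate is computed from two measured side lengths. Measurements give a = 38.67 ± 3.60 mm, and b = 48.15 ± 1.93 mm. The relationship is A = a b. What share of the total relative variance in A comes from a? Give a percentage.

(δA/A)² = (1·δa/a)² + (1·δb/b)²
  a term: (1×0.0931)² = 0.00867
  b term: (1×0.0401)² = 0.00161
Total = 0.0103. Share from a = 0.00867/0.0103 = 0.844.

84.4%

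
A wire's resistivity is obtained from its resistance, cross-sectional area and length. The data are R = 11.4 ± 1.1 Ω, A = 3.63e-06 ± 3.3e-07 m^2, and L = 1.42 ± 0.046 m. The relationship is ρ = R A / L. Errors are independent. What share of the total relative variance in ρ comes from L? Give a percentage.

(δρ/ρ)² = (1·δR/R)² + (1·δA/A)² + (-1·δL/L)²
  R term: (1×0.0965)² = 0.00931
  A term: (1×0.0909)² = 0.00826
  L term: (-1×0.0324)² = 0.00105
Total = 0.0186. Share from L = 0.00105/0.0186 = 0.0563.

5.63%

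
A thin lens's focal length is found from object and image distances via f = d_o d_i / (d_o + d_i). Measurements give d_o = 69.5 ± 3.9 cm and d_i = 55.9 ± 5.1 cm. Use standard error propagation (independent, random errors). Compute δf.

∂f/∂d_o = (d_i/(d_o+d_i))² = 0.199;  ∂f/∂d_i = (d_o/(d_o+d_i))² = 0.307
δf = √((∂f/∂d_o · δd_o)² + (∂f/∂d_i · δd_i)²) = √(0.601 + 2.45) = 1.75 cm

1.75 cm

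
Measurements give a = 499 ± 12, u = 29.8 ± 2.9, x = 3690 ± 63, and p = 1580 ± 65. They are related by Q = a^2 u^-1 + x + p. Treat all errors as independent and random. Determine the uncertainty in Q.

912

Let w = a^2·u^-1 = 8360. δw/w = √((2·δa/a)² + (-1·δu/u)²) = √(0.00231 + 0.00947) = 0.109, so δw = 907.
Q = w + x + p: δQ = √(δw² + δx² + δp²) = √(8.23e+05 + 3970 + 4220) = 912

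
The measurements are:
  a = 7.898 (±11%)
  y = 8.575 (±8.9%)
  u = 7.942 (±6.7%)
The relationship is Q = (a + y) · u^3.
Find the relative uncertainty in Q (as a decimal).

0.213

Let w = a + y = 16.47. δw = √(δa² + δy²) = √(0.755 + 0.582) = 1.16, so δw/w = 0.0702.
Q is then a monomial in w, u:
δQ/Q = √((δw/w)² + (3·δu/u)²) = √(0.00493 + 0.0404) = 0.213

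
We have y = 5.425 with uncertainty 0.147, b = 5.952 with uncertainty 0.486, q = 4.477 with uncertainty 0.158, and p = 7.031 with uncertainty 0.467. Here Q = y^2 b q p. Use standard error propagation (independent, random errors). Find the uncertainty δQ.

681

Each factor contributes (exponent × relative error)² to (δQ/Q)²:
  (2·δy/y)² = (2×0.0271)² = 0.00294;  (1·δb/b)² = (1×0.0817)² = 0.00667;  (1·δq/q)² = (1×0.0353)² = 0.00125;  (1·δp/p)² = (1×0.0664)² = 0.00441
δQ/Q = √(0.0153) = 0.124
Q = 5514, so δQ = 0.124 × 5514 = 681.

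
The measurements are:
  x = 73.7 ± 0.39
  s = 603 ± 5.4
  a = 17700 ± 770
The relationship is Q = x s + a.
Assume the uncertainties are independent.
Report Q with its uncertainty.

Let p = x·s = 44400. δp/p = √((1·δx/x)² + (1·δs/s)²) = √(2.8e-05 + 8.02e-05) = 0.0104, so δp = 462.
Q = p + a: δQ = √(δp² + δa²) = √(2.14e+05 + 5.93e+05) = 898
Q = 62100.

62100 ± 898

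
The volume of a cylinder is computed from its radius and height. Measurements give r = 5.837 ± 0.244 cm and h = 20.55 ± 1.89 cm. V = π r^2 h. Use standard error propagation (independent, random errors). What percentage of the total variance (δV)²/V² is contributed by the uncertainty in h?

(δV/V)² = (2·δr/r)² + (1·δh/h)²
  r term: (2×0.0418)² = 0.00699
  h term: (1×0.0920)² = 0.00846
Total = 0.0154. Share from h = 0.00846/0.0154 = 0.548.

54.8%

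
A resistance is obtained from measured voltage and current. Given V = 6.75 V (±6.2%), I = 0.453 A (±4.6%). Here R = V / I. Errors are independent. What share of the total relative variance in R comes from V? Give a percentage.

64.5%

(δR/R)² = (1·δV/V)² + (-1·δI/I)²
  V term: (1×0.0620)² = 0.00384
  I term: (-1×0.0460)² = 0.00212
Total = 0.00596. Share from V = 0.00384/0.00596 = 0.645.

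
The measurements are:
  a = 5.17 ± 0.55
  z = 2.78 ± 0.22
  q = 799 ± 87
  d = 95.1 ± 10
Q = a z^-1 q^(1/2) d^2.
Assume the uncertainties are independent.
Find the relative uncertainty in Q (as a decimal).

0.255

Each factor contributes (exponent × relative error)² to (δQ/Q)²:
  (1·δa/a)² = (1×0.106)² = 0.0113;  (-1·δz/z)² = (-1×0.0791)² = 0.00626;  (½·δq/q)² = (0.5×0.109)² = 0.00296;  (2·δd/d)² = (2×0.105)² = 0.0442
δQ/Q = √(0.0648) = 0.255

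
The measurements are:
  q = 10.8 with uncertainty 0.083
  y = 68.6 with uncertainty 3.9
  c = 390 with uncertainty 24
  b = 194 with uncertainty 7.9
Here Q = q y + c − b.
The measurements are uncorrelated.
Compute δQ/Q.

Let p = q·y = 741. δp/p = √((1·δq/q)² + (1·δy/y)²) = √(5.91e-05 + 0.00323) = 0.0574, so δp = 42.5.
Q = p + c − b: δQ = √(δp² + δc² + δb²) = √(1810 + 576 + 62.4) = 49.4
Q = 937, so δQ/Q = 49.4/937 = 0.0528.

0.0528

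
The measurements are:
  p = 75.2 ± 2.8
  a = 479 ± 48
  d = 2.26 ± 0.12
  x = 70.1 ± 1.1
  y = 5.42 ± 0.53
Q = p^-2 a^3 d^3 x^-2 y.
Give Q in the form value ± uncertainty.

247 ± 89.8

Relative error in a monomial: (δQ/Q)² = Σ (nᵢ · δxᵢ/xᵢ)².
  (-2·δp/p)² = (-2×0.0372)² = 0.00555;  (3·δa/a)² = (3×0.100)² = 0.0904;  (3·δd/d)² = (3×0.0531)² = 0.0254;  (-2·δx/x)² = (-2×0.0157)² = 0.000985;  (1·δy/y)² = (1×0.0978)² = 0.00956
δQ/Q = √(0.132) = 0.363
Q = 247, so δQ = 0.363 × 247 = 89.8.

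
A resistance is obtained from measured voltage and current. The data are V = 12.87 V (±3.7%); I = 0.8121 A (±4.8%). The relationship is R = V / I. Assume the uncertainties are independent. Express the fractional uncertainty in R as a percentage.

Each factor contributes (exponent × relative error)² to (δR/R)²:
  (1·δV/V)² = (1×0.0370)² = 0.00137;  (-1·δI/I)² = (-1×0.0480)² = 0.00230
δR/R = √(0.00367) = 0.0606

6.06%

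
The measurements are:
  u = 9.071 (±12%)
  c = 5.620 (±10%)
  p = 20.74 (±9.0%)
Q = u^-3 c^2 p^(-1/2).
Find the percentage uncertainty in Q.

For a monomial Q ∝ u^-3, c^2, p^(-1/2), fractional errors add in quadrature:
  (-3·δu/u)² = (-3×0.120)² = 0.130;  (2·δc/c)² = (2×0.100)² = 0.0400;  (−½·δp/p)² = (-0.5×0.0900)² = 0.00202
δQ/Q = √(0.172) = 0.414

41.4%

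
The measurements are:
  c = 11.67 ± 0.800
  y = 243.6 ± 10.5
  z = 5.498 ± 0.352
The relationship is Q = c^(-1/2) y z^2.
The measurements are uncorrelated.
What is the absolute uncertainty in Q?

300

Each factor contributes (exponent × relative error)² to (δQ/Q)²:
  (−½·δc/c)² = (-0.5×0.0686)² = 0.00117;  (1·δy/y)² = (1×0.0431)² = 0.00186;  (2·δz/z)² = (2×0.0640)² = 0.0164
δQ/Q = √(0.0194) = 0.139
Q = 2156, so δQ = 0.139 × 2156 = 300.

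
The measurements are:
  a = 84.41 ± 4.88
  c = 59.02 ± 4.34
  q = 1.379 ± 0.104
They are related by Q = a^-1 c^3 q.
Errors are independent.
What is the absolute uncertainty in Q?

807

Q is a product of powers, so relative uncertainties combine in quadrature:
  (-1·δa/a)² = (-1×0.0578)² = 0.00334;  (3·δc/c)² = (3×0.0735)² = 0.0487;  (1·δq/q)² = (1×0.0754)² = 0.00569
δQ/Q = √(0.0577) = 0.240
Q = 3359, so δQ = 0.240 × 3359 = 807.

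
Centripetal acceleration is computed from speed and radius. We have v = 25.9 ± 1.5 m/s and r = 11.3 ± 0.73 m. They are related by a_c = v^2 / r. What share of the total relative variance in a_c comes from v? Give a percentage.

(δa_c/a_c)² = (2·δv/v)² + (-1·δr/r)²
  v term: (2×0.0579)² = 0.0134
  r term: (-1×0.0646)² = 0.00417
Total = 0.0176. Share from v = 0.0134/0.0176 = 0.763.

76.3%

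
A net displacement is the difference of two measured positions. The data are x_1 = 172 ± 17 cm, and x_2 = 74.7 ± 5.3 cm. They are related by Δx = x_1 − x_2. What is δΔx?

17.8 cm

Absolute uncertainties add in quadrature for a linear combination:
  (δx_1)² = 289;  (δx_2)² = 28.1
δΔx = √(317) = 17.8 cm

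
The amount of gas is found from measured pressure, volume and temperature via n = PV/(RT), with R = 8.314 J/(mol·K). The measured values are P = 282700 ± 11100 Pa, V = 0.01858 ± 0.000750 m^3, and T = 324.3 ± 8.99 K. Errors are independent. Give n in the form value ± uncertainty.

1.948 ± 0.122 mol

Relative error in a monomial: (δn/n)² = Σ (nᵢ · δxᵢ/xᵢ)².
  (1·δP/P)² = (1×0.0393)² = 0.00154;  (1·δV/V)² = (1×0.0404)² = 0.00163;  (-1·δT/T)² = (-1×0.0277)² = 0.000768
δn/n = √(0.00394) = 0.0628
n = 1.948 mol, so δn = 0.0628 × 1.948 = 0.122 mol.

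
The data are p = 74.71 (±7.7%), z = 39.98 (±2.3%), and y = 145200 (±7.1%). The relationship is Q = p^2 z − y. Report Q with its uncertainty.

Let w = p^2·z = 223200. δw/w = √((2·δp/p)² + (1·δz/z)²) = √(0.0237 + 0.000529) = 0.156, so δw = 34700.
Q = w − y: δQ = √(δw² + δy²) = √(1.21e+09 + 1.06e+08) = 36200
Q = 77950.

77950 ± 36200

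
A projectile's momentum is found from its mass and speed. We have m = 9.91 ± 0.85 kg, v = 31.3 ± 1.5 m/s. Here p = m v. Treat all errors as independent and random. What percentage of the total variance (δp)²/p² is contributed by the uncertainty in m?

76.2%

(δp/p)² = (1·δm/m)² + (1·δv/v)²
  m term: (1×0.0858)² = 0.00736
  v term: (1×0.0479)² = 0.00230
Total = 0.00965. Share from m = 0.00736/0.00965 = 0.762.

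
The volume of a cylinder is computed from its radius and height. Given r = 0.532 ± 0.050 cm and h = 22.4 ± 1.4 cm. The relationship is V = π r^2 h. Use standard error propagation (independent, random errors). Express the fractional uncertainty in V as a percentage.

19.8%

Relative error in a monomial: (δV/V)² = Σ (nᵢ · δxᵢ/xᵢ)².
  (2·δr/r)² = (2×0.0940)² = 0.0353;  (1·δh/h)² = (1×0.0625)² = 0.00391
δV/V = √(0.0392) = 0.198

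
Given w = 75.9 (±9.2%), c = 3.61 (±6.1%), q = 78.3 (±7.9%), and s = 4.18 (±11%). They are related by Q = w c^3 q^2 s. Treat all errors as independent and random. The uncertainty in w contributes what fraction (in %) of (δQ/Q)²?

(δQ/Q)² = (1·δw/w)² + (3·δc/c)² + (2·δq/q)² + (1·δs/s)²
  w term: (1×0.0920)² = 0.00846
  c term: (3×0.0610)² = 0.0335
  q term: (2×0.0790)² = 0.0250
  s term: (1×0.110)² = 0.0121
Total = 0.0790. Share from w = 0.00846/0.0790 = 0.107.

10.7%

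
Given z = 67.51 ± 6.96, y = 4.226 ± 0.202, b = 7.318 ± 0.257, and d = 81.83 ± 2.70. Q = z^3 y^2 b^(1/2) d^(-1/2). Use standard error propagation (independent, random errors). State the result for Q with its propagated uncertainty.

(1.643 ± 0.533) × 10^6

Since Q is a product/quotient, work with relative uncertainties:
  (3·δz/z)² = (3×0.103)² = 0.0957;  (2·δy/y)² = (2×0.0478)² = 0.00914;  (½·δb/b)² = (0.5×0.0351)² = 0.000308;  (−½·δd/d)² = (-0.5×0.0330)² = 0.000272
δQ/Q = √(0.105) = 0.325
Q = 1.643e+06, so δQ = 0.325 × 1.643e+06 = 5.33e+05.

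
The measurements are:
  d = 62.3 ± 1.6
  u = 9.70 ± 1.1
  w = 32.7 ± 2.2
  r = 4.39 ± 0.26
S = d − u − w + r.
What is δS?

2.95

Sums and differences: (δS)² = Σ (cᵢ δxᵢ)².
  (δd)² = 2.56;  (δu)² = 1.21;  (δw)² = 4.84;  (δr)² = 0.0676
δS = √(8.68) = 2.95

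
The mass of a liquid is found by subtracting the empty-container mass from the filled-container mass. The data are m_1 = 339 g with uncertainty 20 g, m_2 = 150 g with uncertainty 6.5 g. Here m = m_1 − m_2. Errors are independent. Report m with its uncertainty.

189 ± 21.0 g

m is a linear combination, so absolute uncertainties add in quadrature:
  (δm_1)² = 400;  (δm_2)² = 42.2
δm = √(442) = 21.0 g
m = 189 g.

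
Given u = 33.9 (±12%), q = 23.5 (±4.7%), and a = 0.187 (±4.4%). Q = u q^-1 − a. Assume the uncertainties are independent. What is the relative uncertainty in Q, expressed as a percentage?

Let p = u·q^-1 = 1.44. δp/p = √((1·δu/u)² + (-1·δq/q)²) = √(0.0144 + 0.00221) = 0.129, so δp = 0.186.
Q = p − a: δQ = √(δp² + δa²) = √(0.0346 + 6.77e-05) = 0.186
Q = 1.26, so δQ/Q = 0.186/1.26 = 0.148.

14.8%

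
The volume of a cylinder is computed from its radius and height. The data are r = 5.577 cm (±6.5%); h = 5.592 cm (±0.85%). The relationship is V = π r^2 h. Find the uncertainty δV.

71.2 cm^3

For a monomial V ∝ r^2, h, fractional errors add in quadrature:
  (2·δr/r)² = (2×0.0650)² = 0.0169;  (1·δh/h)² = (1×0.00850)² = 7.23e-05
δV/V = √(0.0170) = 0.130
V = 546.4 cm^3, so δV = 0.130 × 546.4 = 71.2 cm^3.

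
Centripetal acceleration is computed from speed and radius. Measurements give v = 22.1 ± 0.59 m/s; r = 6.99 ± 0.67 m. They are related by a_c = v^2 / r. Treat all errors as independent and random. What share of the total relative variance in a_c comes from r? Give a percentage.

(δa_c/a_c)² = (2·δv/v)² + (-1·δr/r)²
  v term: (2×0.0267)² = 0.00285
  r term: (-1×0.0959)² = 0.00919
Total = 0.0120. Share from r = 0.00919/0.0120 = 0.763.

76.3%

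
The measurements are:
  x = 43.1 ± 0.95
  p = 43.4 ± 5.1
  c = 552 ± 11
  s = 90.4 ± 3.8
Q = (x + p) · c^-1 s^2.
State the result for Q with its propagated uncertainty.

1280 ± 135

Let u = x + p = 86.5. δu = √(δx² + δp²) = √(0.902 + 26.0) = 5.19, so δu/u = 0.0600.
Q is then a monomial in u, c, s:
δQ/Q = √((δu/u)² + (-1·δc/c)² + (2·δs/s)²) = √(0.00360 + 0.000397 + 0.00707) = 0.105
Q = 1280, so δQ = 0.105 × 1280 = 135.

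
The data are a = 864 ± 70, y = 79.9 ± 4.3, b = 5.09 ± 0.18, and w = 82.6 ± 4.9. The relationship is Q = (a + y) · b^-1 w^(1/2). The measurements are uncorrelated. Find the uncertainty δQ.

147

Let u = a + y = 944. δu = √(δa² + δy²) = √(4900 + 18.5) = 70.1, so δu/u = 0.0743.
Q is then a monomial in u, b, w:
δQ/Q = √((δu/u)² + (-1·δb/b)² + (½·δw/w)²) = √(0.00552 + 0.00125 + 0.000880) = 0.0875
Q = 1690, so δQ = 0.0875 × 1690 = 147.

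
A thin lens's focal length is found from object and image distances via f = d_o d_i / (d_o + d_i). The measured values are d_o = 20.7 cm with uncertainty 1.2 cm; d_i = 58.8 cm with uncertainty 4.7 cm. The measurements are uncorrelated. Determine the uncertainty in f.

∂f/∂d_o = (d_i/(d_o+d_i))² = 0.547;  ∂f/∂d_i = (d_o/(d_o+d_i))² = 0.0678
δf = √((∂f/∂d_o · δd_o)² + (∂f/∂d_i · δd_i)²) = √(0.431 + 0.102) = 0.730 cm

0.730 cm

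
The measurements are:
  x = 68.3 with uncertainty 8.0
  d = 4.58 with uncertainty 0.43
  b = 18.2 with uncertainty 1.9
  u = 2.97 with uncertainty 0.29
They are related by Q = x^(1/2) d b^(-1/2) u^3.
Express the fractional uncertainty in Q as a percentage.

31.7%

Each factor contributes (exponent × relative error)² to (δQ/Q)²:
  (½·δx/x)² = (0.5×0.117)² = 0.00343;  (1·δd/d)² = (1×0.0939)² = 0.00881;  (−½·δb/b)² = (-0.5×0.104)² = 0.00272;  (3·δu/u)² = (3×0.0976)² = 0.0858
δQ/Q = √(0.101) = 0.317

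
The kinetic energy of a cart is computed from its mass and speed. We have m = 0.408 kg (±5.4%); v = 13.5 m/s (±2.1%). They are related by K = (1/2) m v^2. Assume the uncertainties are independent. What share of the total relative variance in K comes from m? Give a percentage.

(δK/K)² = (1·δm/m)² + (2·δv/v)²
  m term: (1×0.0540)² = 0.00292
  v term: (2×0.0210)² = 0.00176
Total = 0.00468. Share from m = 0.00292/0.00468 = 0.623.

62.3%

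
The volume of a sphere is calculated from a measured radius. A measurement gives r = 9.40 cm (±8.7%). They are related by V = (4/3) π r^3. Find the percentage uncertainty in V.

26.1%

V ∝ r^3, so δV/V = |3| · δr/r = 3 × 0.0870 = 0.261.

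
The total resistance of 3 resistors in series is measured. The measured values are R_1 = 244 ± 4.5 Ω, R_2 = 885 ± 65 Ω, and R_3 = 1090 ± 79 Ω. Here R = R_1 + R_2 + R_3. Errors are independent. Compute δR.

Absolute uncertainties add in quadrature for a linear combination:
  (δR_1)² = 20.2;  (δR_2)² = 4220;  (δR_3)² = 6240
δR = √(10500) = 102 Ω

102 Ω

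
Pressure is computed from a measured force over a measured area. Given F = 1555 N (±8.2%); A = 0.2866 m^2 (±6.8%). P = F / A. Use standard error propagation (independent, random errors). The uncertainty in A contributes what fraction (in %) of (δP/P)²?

40.7%

(δP/P)² = (1·δF/F)² + (-1·δA/A)²
  F term: (1×0.0820)² = 0.00672
  A term: (-1×0.0680)² = 0.00462
Total = 0.0113. Share from A = 0.00462/0.0113 = 0.407.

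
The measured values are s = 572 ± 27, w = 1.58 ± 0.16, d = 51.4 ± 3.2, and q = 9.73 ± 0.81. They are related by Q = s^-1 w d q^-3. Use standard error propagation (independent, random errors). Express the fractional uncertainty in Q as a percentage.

Q is a product of powers, so relative uncertainties combine in quadrature:
  (-1·δs/s)² = (-1×0.0472)² = 0.00223;  (1·δw/w)² = (1×0.101)² = 0.0103;  (1·δd/d)² = (1×0.0623)² = 0.00388;  (-3·δq/q)² = (-3×0.0832)² = 0.0624
δQ/Q = √(0.0787) = 0.281

28.1%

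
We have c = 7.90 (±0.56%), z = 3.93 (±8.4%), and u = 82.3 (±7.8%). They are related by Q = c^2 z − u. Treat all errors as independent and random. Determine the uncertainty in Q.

Let p = c^2·z = 245. δp/p = √((2·δc/c)² + (1·δz/z)²) = √(0.000125 + 0.00706) = 0.0847, so δp = 20.8.
Q = p − u: δQ = √(δp² + δu²) = √(432 + 41.2) = 21.8

21.8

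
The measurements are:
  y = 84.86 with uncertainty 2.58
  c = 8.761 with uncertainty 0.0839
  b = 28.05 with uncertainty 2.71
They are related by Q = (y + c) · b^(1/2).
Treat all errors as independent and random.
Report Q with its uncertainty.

Let u = y + c = 93.62. δu = √(δy² + δc²) = √(6.66 + 0.00704) = 2.58, so δu/u = 0.0276.
Q is then a monomial in u, b:
δQ/Q = √((δu/u)² + (½·δb/b)²) = √(0.000760 + 0.00233) = 0.0556
Q = 495.8, so δQ = 0.0556 × 495.8 = 27.6.

495.8 ± 27.6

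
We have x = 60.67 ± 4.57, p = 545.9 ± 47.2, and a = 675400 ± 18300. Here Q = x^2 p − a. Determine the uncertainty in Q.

Let w = x^2·p = 2.009e+06. δw/w = √((2·δx/x)² + (1·δp/p)²) = √(0.0227 + 0.00748) = 0.174, so δw = 3.49e+05.
Q = w − a: δQ = √(δw² + δa²) = √(1.22e+11 + 3.35e+08) = 3.5e+05

3.5e+05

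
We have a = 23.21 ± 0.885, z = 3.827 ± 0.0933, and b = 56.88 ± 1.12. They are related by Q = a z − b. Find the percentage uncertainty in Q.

13.1%

Let p = a·z = 88.82. δp/p = √((1·δa/a)² + (1·δz/z)²) = √(0.00145 + 0.000594) = 0.0453, so δp = 4.02.
Q = p − b: δQ = √(δp² + δb²) = √(16.2 + 1.25) = 4.17
Q = 31.94, so δQ/Q = 4.17/31.94 = 0.131.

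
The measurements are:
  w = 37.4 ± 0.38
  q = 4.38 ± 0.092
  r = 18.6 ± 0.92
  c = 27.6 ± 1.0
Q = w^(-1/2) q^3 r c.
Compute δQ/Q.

0.0881

Relative error in a monomial: (δQ/Q)² = Σ (nᵢ · δxᵢ/xᵢ)².
  (−½·δw/w)² = (-0.5×0.0102)² = 2.58e-05;  (3·δq/q)² = (3×0.0210)² = 0.00397;  (1·δr/r)² = (1×0.0495)² = 0.00245;  (1·δc/c)² = (1×0.0362)² = 0.00131
δQ/Q = √(0.00776) = 0.0881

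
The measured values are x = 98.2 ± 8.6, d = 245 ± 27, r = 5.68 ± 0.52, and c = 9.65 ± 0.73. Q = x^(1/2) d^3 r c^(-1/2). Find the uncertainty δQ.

Since Q is a product/quotient, work with relative uncertainties:
  (½·δx/x)² = (0.5×0.0876)² = 0.00192;  (3·δd/d)² = (3×0.110)² = 0.109;  (1·δr/r)² = (1×0.0915)² = 0.00838;  (−½·δc/c)² = (-0.5×0.0756)² = 0.00143
δQ/Q = √(0.121) = 0.348
Q = 2.66e+08, so δQ = 0.348 × 2.66e+08 = 9.27e+07.

9.27e+07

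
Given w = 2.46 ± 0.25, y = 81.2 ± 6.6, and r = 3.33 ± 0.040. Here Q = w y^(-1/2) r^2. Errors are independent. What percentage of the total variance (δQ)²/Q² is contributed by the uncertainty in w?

82.3%

(δQ/Q)² = (1·δw/w)² + (−½·δy/y)² + (2·δr/r)²
  w term: (1×0.102)² = 0.0103
  y term: (-0.5×0.0813)² = 0.00165
  r term: (2×0.0120)² = 0.000577
Total = 0.0126. Share from w = 0.0103/0.0126 = 0.823.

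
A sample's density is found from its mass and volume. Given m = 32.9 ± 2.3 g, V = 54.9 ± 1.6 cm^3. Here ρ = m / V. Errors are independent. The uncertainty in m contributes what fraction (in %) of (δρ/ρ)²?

85.2%

(δρ/ρ)² = (1·δm/m)² + (-1·δV/V)²
  m term: (1×0.0699)² = 0.00489
  V term: (-1×0.0291)² = 0.000849
Total = 0.00574. Share from m = 0.00489/0.00574 = 0.852.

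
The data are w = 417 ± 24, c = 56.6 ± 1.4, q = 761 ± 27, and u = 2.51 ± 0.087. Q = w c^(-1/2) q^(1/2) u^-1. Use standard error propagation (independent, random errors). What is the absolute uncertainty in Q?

43.0

Products/powers → add relative errors in quadrature, weighted by exponent:
  (1·δw/w)² = (1×0.0576)² = 0.00331;  (−½·δc/c)² = (-0.5×0.0247)² = 0.000153;  (½·δq/q)² = (0.5×0.0355)² = 0.000315;  (-1·δu/u)² = (-1×0.0347)² = 0.00120
δQ/Q = √(0.00498) = 0.0706
Q = 609, so δQ = 0.0706 × 609 = 43.0.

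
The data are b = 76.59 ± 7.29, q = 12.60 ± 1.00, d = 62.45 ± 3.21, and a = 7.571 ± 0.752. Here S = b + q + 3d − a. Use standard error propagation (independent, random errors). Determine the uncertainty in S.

12.1

S is a linear combination, so absolute uncertainties add in quadrature:
  (δb)² = 53.1;  (δq)² = 1.00;  (3·δd)² = 92.7;  (δa)² = 0.566
δS = √(147) = 12.1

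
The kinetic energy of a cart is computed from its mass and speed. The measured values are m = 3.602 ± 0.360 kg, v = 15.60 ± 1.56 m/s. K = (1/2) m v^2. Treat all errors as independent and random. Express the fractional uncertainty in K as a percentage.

K is a product of powers, so relative uncertainties combine in quadrature:
  (1·δm/m)² = (1×0.0999)² = 0.00999;  (2·δv/v)² = (2×0.100)² = 0.0400
δK/K = √(0.0500) = 0.224

22.4%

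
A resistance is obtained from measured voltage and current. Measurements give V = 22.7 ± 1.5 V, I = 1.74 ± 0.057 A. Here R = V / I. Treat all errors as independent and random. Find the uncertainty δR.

0.962 Ω

For a monomial R ∝ V, I^-1, fractional errors add in quadrature:
  (1·δV/V)² = (1×0.0661)² = 0.00437;  (-1·δI/I)² = (-1×0.0328)² = 0.00107
δR/R = √(0.00544) = 0.0738
R = 13.0 Ω, so δR = 0.0738 × 13.0 = 0.962 Ω.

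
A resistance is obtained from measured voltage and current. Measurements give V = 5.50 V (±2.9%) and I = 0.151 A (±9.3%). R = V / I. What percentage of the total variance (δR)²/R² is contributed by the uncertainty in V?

(δR/R)² = (1·δV/V)² + (-1·δI/I)²
  V term: (1×0.0290)² = 0.000841
  I term: (-1×0.0930)² = 0.00865
Total = 0.00949. Share from V = 0.000841/0.00949 = 0.0886.

8.86%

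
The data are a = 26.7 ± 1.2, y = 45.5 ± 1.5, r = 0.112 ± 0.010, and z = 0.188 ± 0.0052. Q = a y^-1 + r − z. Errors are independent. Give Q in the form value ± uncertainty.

0.511 ± 0.0346

Let p = a·y^-1 = 0.587. δp/p = √((1·δa/a)² + (-1·δy/y)²) = √(0.00202 + 0.00109) = 0.0557, so δp = 0.0327.
Q = p + r − z: δQ = √(δp² + δr² + δz²) = √(0.00107 + 0.000100 + 2.7e-05) = 0.0346
Q = 0.511.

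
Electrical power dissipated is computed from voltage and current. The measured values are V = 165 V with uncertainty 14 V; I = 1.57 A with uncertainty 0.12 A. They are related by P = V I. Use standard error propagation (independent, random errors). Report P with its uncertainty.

259 ± 29.6 W

Products/powers → add relative errors in quadrature, weighted by exponent:
  (1·δV/V)² = (1×0.0848)² = 0.00720;  (1·δI/I)² = (1×0.0764)² = 0.00584
δP/P = √(0.0130) = 0.114
P = 259 W, so δP = 0.114 × 259 = 29.6 W.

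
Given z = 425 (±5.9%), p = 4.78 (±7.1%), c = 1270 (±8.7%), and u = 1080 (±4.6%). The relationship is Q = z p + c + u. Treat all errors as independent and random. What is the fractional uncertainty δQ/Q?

Let w = z·p = 2030. δw/w = √((1·δz/z)² + (1·δp/p)²) = √(0.00348 + 0.00504) = 0.0923, so δw = 188.
Q = w + c + u: δQ = √(δw² + δc² + δu²) = √(35200 + 12200 + 2470) = 223
Q = 4380, so δQ/Q = 223/4380 = 0.0510.

0.0510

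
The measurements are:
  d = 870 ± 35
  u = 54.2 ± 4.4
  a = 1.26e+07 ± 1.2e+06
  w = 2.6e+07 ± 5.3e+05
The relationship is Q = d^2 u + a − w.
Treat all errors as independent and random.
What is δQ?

Let p = d^2·u = 4.1e+07. δp/p = √((2·δd/d)² + (1·δu/u)²) = √(0.00647 + 0.00659) = 0.114, so δp = 4.69e+06.
Q = p + a − w: δQ = √(δp² + δa² + δw²) = √(2.2e+13 + 1.44e+12 + 2.81e+11) = 4.87e+06

4.87e+06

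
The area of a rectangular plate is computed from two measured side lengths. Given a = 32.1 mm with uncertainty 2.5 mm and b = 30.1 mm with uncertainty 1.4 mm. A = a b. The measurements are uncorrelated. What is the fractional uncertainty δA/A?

Relative error in a monomial: (δA/A)² = Σ (nᵢ · δxᵢ/xᵢ)².
  (1·δa/a)² = (1×0.0779)² = 0.00607;  (1·δb/b)² = (1×0.0465)² = 0.00216
δA/A = √(0.00823) = 0.0907

0.0907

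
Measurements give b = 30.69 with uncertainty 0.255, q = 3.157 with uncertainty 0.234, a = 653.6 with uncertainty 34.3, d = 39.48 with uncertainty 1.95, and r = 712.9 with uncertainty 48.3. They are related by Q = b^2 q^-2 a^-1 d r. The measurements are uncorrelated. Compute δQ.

728

Each factor contributes (exponent × relative error)² to (δQ/Q)²:
  (2·δb/b)² = (2×0.00831)² = 0.000276;  (-2·δq/q)² = (-2×0.0741)² = 0.0220;  (-1·δa/a)² = (-1×0.0525)² = 0.00275;  (1·δd/d)² = (1×0.0494)² = 0.00244;  (1·δr/r)² = (1×0.0678)² = 0.00459
δQ/Q = √(0.0320) = 0.179
Q = 4069, so δQ = 0.179 × 4069 = 728.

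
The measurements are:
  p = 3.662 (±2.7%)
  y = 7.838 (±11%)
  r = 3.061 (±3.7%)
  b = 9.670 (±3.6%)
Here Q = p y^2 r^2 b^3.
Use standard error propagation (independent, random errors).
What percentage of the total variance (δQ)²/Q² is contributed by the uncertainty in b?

(δQ/Q)² = (1·δp/p)² + (2·δy/y)² + (2·δr/r)² + (3·δb/b)²
  p term: (1×0.0270)² = 0.000729
  y term: (2×0.110)² = 0.0484
  r term: (2×0.0370)² = 0.00548
  b term: (3×0.0360)² = 0.0117
Total = 0.0663. Share from b = 0.0117/0.0663 = 0.176.

17.6%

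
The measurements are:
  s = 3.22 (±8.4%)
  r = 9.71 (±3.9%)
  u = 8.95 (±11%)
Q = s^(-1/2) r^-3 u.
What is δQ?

Each factor contributes (exponent × relative error)² to (δQ/Q)²:
  (−½·δs/s)² = (-0.5×0.0840)² = 0.00176;  (-3·δr/r)² = (-3×0.0390)² = 0.0137;  (1·δu/u)² = (1×0.110)² = 0.0121
δQ/Q = √(0.0276) = 0.166
Q = 0.00545, so δQ = 0.166 × 0.00545 = 0.000904.

0.000904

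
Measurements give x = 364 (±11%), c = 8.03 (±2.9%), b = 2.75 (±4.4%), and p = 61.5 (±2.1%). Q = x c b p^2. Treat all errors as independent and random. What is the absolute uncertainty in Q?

For a monomial Q ∝ x, c, b, p^2, fractional errors add in quadrature:
  (1·δx/x)² = (1×0.110)² = 0.0121;  (1·δc/c)² = (1×0.0290)² = 0.000841;  (1·δb/b)² = (1×0.0440)² = 0.00194;  (2·δp/p)² = (2×0.0210)² = 0.00176
δQ/Q = √(0.0166) = 0.129
Q = 3.04e+07, so δQ = 0.129 × 3.04e+07 = 3.92e+06.

3.92e+06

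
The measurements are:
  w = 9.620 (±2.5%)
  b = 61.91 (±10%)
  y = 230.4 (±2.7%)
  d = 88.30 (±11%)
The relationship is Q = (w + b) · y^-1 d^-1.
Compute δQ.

0.000501

Let u = w + b = 71.53. δu = √(δw² + δb²) = √(0.0578 + 38.3) = 6.20, so δu/u = 0.0866.
Q is then a monomial in u, y, d:
δQ/Q = √((δu/u)² + (-1·δy/y)² + (-1·δd/d)²) = √(0.00750 + 0.000729 + 0.0121) = 0.143
Q = 0.003516, so δQ = 0.143 × 0.003516 = 0.000501.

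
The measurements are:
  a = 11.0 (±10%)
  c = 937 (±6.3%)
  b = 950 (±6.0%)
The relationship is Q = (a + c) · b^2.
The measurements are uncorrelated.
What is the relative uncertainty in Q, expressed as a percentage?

Let u = a + c = 948. δu = √(δa² + δc²) = √(1.21 + 3480) = 59.0, so δu/u = 0.0623.
Q is then a monomial in u, b:
δQ/Q = √((δu/u)² + (2·δb/b)²) = √(0.00388 + 0.0144) = 0.135

13.5%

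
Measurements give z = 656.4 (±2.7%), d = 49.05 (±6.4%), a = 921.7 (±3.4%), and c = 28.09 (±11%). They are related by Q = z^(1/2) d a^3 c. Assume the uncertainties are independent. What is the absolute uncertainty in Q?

4.52e+12

Since Q is a product/quotient, work with relative uncertainties:
  (½·δz/z)² = (0.5×0.0270)² = 0.000182;  (1·δd/d)² = (1×0.0640)² = 0.00410;  (3·δa/a)² = (3×0.0340)² = 0.0104;  (1·δc/c)² = (1×0.110)² = 0.0121
δQ/Q = √(0.0268) = 0.164
Q = 2.764e+13, so δQ = 0.164 × 2.764e+13 = 4.52e+12.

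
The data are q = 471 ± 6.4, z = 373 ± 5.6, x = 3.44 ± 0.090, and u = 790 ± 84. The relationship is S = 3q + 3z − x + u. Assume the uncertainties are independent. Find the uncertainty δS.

Absolute uncertainties add in quadrature for a linear combination:
  (3·δq)² = 369;  (3·δz)² = 282;  (δx)² = 0.00810;  (δu)² = 7060
δS = √(7710) = 87.8

87.8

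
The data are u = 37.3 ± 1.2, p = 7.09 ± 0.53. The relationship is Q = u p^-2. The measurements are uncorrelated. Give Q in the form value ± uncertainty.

Each factor contributes (exponent × relative error)² to (δQ/Q)²:
  (1·δu/u)² = (1×0.0322)² = 0.00104;  (-2·δp/p)² = (-2×0.0748)² = 0.0224
δQ/Q = √(0.0234) = 0.153
Q = 0.742, so δQ = 0.153 × 0.742 = 0.113.

0.742 ± 0.113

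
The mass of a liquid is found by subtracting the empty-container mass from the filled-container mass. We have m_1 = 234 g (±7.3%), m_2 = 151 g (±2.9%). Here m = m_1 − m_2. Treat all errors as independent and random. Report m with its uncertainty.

83.0 ± 17.6 g

Absolute uncertainties add in quadrature for a linear combination:
  (δm_1)² = 292;  (δm_2)² = 19.2
δm = √(311) = 17.6 g
m = 83.0 g.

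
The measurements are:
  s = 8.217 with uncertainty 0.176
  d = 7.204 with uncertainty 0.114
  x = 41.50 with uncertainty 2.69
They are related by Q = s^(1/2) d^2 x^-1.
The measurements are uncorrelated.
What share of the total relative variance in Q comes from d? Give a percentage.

(δQ/Q)² = (½·δs/s)² + (2·δd/d)² + (-1·δx/x)²
  s term: (0.5×0.0214)² = 0.000115
  d term: (2×0.0158)² = 0.00100
  x term: (-1×0.0648)² = 0.00420
Total = 0.00532. Share from d = 0.00100/0.00532 = 0.188.

18.8%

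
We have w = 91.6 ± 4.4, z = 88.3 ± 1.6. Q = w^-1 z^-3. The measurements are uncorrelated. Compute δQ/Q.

0.0725

Relative error in a monomial: (δQ/Q)² = Σ (nᵢ · δxᵢ/xᵢ)².
  (-1·δw/w)² = (-1×0.0480)² = 0.00231;  (-3·δz/z)² = (-3×0.0181)² = 0.00296
δQ/Q = √(0.00526) = 0.0725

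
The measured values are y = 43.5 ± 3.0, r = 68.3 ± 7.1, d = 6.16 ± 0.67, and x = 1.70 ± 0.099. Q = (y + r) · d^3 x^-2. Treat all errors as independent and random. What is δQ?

3190

Let u = y + r = 112. δu = √(δy² + δr²) = √(9.00 + 50.4) = 7.71, so δu/u = 0.0689.
Q is then a monomial in u, d, x:
δQ/Q = √((δu/u)² + (3·δd/d)² + (-2·δx/x)²) = √(0.00475 + 0.106 + 0.0136) = 0.353
Q = 9040, so δQ = 0.353 × 9040 = 3190.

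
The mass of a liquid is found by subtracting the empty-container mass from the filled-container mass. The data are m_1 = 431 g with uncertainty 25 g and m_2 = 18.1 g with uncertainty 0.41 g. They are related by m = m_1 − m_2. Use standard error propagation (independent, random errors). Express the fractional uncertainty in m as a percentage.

6.06%

Each term contributes (cᵢ δxᵢ)² to (δm)²:
  (δm_1)² = 625;  (δm_2)² = 0.168
δm = √(625) = 25.0 g
m = 413 g, so δm/m = 25.0/413 = 0.0606.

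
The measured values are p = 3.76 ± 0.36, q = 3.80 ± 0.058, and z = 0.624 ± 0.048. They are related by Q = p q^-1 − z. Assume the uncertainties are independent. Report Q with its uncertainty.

Let w = p·q^-1 = 0.989. δw/w = √((1·δp/p)² + (-1·δq/q)²) = √(0.00917 + 0.000233) = 0.0970, so δw = 0.0959.
Q = w − z: δQ = √(δw² + δz²) = √(0.00920 + 0.00230) = 0.107
Q = 0.365.

0.365 ± 0.107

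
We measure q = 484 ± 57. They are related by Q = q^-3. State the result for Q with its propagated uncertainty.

(8.82 ± 3.12) × 10^-9

Q ∝ q^-3, so δQ/Q = |-3| · δq/q = 3 × 0.118 = 0.353.
Q = 8.82e-09, so δQ = 0.353 × 8.82e-09 = 3.12e-09.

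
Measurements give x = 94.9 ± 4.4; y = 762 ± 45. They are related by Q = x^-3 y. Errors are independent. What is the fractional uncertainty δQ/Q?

Products/powers → add relative errors in quadrature, weighted by exponent:
  (-3·δx/x)² = (-3×0.0464)² = 0.0193;  (1·δy/y)² = (1×0.0591)² = 0.00349
δQ/Q = √(0.0228) = 0.151

0.151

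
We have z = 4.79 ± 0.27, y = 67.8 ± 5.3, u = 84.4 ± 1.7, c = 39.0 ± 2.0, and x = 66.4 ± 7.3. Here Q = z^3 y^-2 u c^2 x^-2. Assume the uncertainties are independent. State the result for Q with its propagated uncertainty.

Products/powers → add relative errors in quadrature, weighted by exponent:
  (3·δz/z)² = (3×0.0564)² = 0.0286;  (-2·δy/y)² = (-2×0.0782)² = 0.0244;  (1·δu/u)² = (1×0.0201)² = 0.000406;  (2·δc/c)² = (2×0.0513)² = 0.0105;  (-2·δx/x)² = (-2×0.110)² = 0.0483
δQ/Q = √(0.112) = 0.335
Q = 0.696, so δQ = 0.335 × 0.696 = 0.233.

0.696 ± 0.233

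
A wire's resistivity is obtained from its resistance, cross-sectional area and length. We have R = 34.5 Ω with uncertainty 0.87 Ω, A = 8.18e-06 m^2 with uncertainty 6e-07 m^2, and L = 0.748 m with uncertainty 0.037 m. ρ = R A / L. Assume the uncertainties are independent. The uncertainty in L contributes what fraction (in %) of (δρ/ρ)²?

(δρ/ρ)² = (1·δR/R)² + (1·δA/A)² + (-1·δL/L)²
  R term: (1×0.0252)² = 0.000636
  A term: (1×0.0733)² = 0.00538
  L term: (-1×0.0495)² = 0.00245
Total = 0.00846. Share from L = 0.00245/0.00846 = 0.289.

28.9%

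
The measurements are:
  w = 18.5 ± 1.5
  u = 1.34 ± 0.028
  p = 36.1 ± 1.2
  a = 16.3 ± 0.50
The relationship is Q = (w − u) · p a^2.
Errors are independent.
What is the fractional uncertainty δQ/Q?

Let h = w − u = 17.2. δh = √(δw² + δu²) = √(2.25 + 0.000784) = 1.50, so δh/h = 0.0874.
Q is then a monomial in h, p, a:
δQ/Q = √((δh/h)² + (1·δp/p)² + (2·δa/a)²) = √(0.00764 + 0.00110 + 0.00376) = 0.112

0.112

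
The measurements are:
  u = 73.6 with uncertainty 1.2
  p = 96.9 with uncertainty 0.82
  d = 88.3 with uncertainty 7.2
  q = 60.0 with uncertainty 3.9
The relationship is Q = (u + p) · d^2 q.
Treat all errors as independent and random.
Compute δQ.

1.4e+07

Let w = u + p = 170. δw = √(δu² + δp²) = √(1.44 + 0.672) = 1.45, so δw/w = 0.00852.
Q is then a monomial in w, d, q:
δQ/Q = √((δw/w)² + (2·δd/d)² + (1·δq/q)²) = √(7.27e-05 + 0.0266 + 0.00423) = 0.176
Q = 7.98e+07, so δQ = 0.176 × 7.98e+07 = 1.4e+07.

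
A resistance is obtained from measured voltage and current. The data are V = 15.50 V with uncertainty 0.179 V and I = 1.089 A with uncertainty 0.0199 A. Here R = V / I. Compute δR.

0.308 Ω

R is a product of powers, so relative uncertainties combine in quadrature:
  (1·δV/V)² = (1×0.0115)² = 0.000133;  (-1·δI/I)² = (-1×0.0183)² = 0.000334
δR/R = √(0.000467) = 0.0216
R = 14.23 Ω, so δR = 0.0216 × 14.23 = 0.308 Ω.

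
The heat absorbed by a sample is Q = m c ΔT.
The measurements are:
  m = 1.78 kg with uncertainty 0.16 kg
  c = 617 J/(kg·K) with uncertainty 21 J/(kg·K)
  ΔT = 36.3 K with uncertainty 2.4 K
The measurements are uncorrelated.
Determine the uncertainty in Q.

Products/powers → add relative errors in quadrature, weighted by exponent:
  (1·δm/m)² = (1×0.0899)² = 0.00808;  (1·δc/c)² = (1×0.0340)² = 0.00116;  (1·δΔT/ΔT)² = (1×0.0661)² = 0.00437
δQ/Q = √(0.0136) = 0.117
Q = 39900 J, so δQ = 0.117 × 39900 = 4650 J.

4650 J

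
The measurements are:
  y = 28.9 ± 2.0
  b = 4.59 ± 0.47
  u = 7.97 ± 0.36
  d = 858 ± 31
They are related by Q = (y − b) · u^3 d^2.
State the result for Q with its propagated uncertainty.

(9.06 ± 1.59) × 10^9

Let w = y − b = 24.3. δw = √(δy² + δb²) = √(4.00 + 0.221) = 2.05, so δw/w = 0.0845.
Q is then a monomial in w, u, d:
δQ/Q = √((δw/w)² + (3·δu/u)² + (2·δd/d)²) = √(0.00714 + 0.0184 + 0.00522) = 0.175
Q = 9.06e+09, so δQ = 0.175 × 9.06e+09 = 1.59e+09.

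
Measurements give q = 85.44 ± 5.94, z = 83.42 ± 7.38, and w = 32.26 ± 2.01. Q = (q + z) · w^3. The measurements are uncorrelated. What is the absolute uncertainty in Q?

Let u = q + z = 168.9. δu = √(δq² + δz²) = √(35.3 + 54.5) = 9.47, so δu/u = 0.0561.
Q is then a monomial in u, w:
δQ/Q = √((δu/u)² + (3·δw/w)²) = √(0.00315 + 0.0349) = 0.195
Q = 5.669e+06, so δQ = 0.195 × 5.669e+06 = 1.11e+06.

1.11e+06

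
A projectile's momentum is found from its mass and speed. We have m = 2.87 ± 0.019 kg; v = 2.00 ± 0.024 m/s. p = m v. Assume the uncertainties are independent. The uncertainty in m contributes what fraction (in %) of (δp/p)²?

23.3%

(δp/p)² = (1·δm/m)² + (1·δv/v)²
  m term: (1×0.00662)² = 4.38e-05
  v term: (1×0.0120)² = 0.000144
Total = 0.000188. Share from m = 4.38e-05/0.000188 = 0.233.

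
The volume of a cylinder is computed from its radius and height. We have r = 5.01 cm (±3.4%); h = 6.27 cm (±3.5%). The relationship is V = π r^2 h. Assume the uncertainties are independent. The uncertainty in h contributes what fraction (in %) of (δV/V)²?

20.9%

(δV/V)² = (2·δr/r)² + (1·δh/h)²
  r term: (2×0.0340)² = 0.00462
  h term: (1×0.0350)² = 0.00123
Total = 0.00585. Share from h = 0.00123/0.00585 = 0.209.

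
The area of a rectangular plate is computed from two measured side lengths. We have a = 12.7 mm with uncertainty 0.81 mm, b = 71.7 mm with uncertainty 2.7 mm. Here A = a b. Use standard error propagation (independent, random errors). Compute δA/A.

0.0741

For a monomial A ∝ a, b, fractional errors add in quadrature:
  (1·δa/a)² = (1×0.0638)² = 0.00407;  (1·δb/b)² = (1×0.0377)² = 0.00142
δA/A = √(0.00549) = 0.0741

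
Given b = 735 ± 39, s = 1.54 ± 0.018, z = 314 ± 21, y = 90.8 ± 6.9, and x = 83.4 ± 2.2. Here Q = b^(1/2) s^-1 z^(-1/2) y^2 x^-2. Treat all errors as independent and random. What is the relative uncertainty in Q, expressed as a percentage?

For a monomial Q ∝ b^(1/2), s^-1, z^(-1/2), y^2, x^-2, fractional errors add in quadrature:
  (½·δb/b)² = (0.5×0.0531)² = 0.000704;  (-1·δs/s)² = (-1×0.0117)² = 0.000137;  (−½·δz/z)² = (-0.5×0.0669)² = 0.00112;  (2·δy/y)² = (2×0.0760)² = 0.0231;  (-2·δx/x)² = (-2×0.0264)² = 0.00278
δQ/Q = √(0.0278) = 0.167

16.7%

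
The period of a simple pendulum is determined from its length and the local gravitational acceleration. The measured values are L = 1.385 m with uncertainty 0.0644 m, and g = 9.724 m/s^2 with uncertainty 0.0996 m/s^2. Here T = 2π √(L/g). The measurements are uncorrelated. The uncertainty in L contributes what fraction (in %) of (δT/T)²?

(δT/T)² = (½·δL/L)² + (−½·δg/g)²
  L term: (0.5×0.0465)² = 0.000541
  g term: (-0.5×0.0102)² = 2.62e-05
Total = 0.000567. Share from L = 0.000541/0.000567 = 0.954.

95.4%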